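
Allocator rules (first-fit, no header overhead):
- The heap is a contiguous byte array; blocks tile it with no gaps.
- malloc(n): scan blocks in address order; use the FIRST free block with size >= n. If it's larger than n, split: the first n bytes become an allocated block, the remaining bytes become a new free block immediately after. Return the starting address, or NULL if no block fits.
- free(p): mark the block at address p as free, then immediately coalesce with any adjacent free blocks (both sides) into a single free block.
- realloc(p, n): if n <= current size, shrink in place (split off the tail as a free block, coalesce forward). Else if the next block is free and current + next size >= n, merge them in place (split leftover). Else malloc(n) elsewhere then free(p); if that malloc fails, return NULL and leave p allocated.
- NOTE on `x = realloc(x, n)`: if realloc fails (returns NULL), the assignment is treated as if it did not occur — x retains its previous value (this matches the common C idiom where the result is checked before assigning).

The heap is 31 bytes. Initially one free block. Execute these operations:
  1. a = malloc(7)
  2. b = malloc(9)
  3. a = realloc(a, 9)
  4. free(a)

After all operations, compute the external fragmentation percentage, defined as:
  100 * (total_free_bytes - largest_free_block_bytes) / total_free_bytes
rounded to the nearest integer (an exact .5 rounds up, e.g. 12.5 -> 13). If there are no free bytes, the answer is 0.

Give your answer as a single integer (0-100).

Answer: 32

Derivation:
Op 1: a = malloc(7) -> a = 0; heap: [0-6 ALLOC][7-30 FREE]
Op 2: b = malloc(9) -> b = 7; heap: [0-6 ALLOC][7-15 ALLOC][16-30 FREE]
Op 3: a = realloc(a, 9) -> a = 16; heap: [0-6 FREE][7-15 ALLOC][16-24 ALLOC][25-30 FREE]
Op 4: free(a) -> (freed a); heap: [0-6 FREE][7-15 ALLOC][16-30 FREE]
Free blocks: [7 15] total_free=22 largest=15 -> 100*(22-15)/22 = 700/22 ≈ 31.818 -> rounds to 32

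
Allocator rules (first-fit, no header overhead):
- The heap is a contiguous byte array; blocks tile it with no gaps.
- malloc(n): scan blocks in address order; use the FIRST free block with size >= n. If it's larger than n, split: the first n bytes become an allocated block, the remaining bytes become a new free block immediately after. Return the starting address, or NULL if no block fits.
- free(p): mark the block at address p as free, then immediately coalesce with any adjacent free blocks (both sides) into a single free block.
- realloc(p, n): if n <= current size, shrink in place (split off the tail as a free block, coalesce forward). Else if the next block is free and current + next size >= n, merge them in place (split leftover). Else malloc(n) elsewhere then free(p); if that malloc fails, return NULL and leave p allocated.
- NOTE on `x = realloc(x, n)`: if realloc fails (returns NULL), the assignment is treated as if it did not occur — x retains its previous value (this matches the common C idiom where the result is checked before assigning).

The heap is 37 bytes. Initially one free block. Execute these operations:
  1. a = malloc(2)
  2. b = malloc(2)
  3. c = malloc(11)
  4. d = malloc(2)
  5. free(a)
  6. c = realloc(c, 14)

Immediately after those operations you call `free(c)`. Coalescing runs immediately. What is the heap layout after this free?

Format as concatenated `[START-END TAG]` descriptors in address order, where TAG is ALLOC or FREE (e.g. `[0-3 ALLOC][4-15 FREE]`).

Answer: [0-1 FREE][2-3 ALLOC][4-14 FREE][15-16 ALLOC][17-36 FREE]

Derivation:
Op 1: a = malloc(2) -> a = 0; heap: [0-1 ALLOC][2-36 FREE]
Op 2: b = malloc(2) -> b = 2; heap: [0-1 ALLOC][2-3 ALLOC][4-36 FREE]
Op 3: c = malloc(11) -> c = 4; heap: [0-1 ALLOC][2-3 ALLOC][4-14 ALLOC][15-36 FREE]
Op 4: d = malloc(2) -> d = 15; heap: [0-1 ALLOC][2-3 ALLOC][4-14 ALLOC][15-16 ALLOC][17-36 FREE]
Op 5: free(a) -> (freed a); heap: [0-1 FREE][2-3 ALLOC][4-14 ALLOC][15-16 ALLOC][17-36 FREE]
Op 6: c = realloc(c, 14) -> c = 17; heap: [0-1 FREE][2-3 ALLOC][4-14 FREE][15-16 ALLOC][17-30 ALLOC][31-36 FREE]
free(c): c = 17 -> block [17-30 ALLOC]; mark free, coalesce with adjacent free neighbors -> [0-1 FREE][2-3 ALLOC][4-14 FREE][15-16 ALLOC][17-36 FREE]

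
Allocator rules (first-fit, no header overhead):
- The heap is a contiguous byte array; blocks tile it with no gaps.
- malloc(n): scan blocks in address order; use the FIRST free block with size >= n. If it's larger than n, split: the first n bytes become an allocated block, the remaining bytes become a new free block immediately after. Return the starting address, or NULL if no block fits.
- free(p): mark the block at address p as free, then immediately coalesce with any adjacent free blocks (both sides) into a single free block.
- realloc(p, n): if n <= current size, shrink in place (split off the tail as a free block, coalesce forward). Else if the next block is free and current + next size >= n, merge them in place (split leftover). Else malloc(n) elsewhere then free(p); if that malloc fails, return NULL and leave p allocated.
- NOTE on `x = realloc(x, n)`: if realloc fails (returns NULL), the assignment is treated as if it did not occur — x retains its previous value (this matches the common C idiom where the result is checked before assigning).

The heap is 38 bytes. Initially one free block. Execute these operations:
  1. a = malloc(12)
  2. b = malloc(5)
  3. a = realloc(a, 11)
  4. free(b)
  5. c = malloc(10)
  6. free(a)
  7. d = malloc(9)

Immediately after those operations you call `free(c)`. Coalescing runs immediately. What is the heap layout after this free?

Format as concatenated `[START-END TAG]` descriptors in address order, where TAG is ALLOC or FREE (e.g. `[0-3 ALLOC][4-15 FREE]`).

Op 1: a = malloc(12) -> a = 0; heap: [0-11 ALLOC][12-37 FREE]
Op 2: b = malloc(5) -> b = 12; heap: [0-11 ALLOC][12-16 ALLOC][17-37 FREE]
Op 3: a = realloc(a, 11) -> a = 0; heap: [0-10 ALLOC][11-11 FREE][12-16 ALLOC][17-37 FREE]
Op 4: free(b) -> (freed b); heap: [0-10 ALLOC][11-37 FREE]
Op 5: c = malloc(10) -> c = 11; heap: [0-10 ALLOC][11-20 ALLOC][21-37 FREE]
Op 6: free(a) -> (freed a); heap: [0-10 FREE][11-20 ALLOC][21-37 FREE]
Op 7: d = malloc(9) -> d = 0; heap: [0-8 ALLOC][9-10 FREE][11-20 ALLOC][21-37 FREE]
free(c): c = 11 -> block [11-20 ALLOC]; mark free, coalesce with adjacent free neighbors -> [0-8 ALLOC][9-37 FREE]

Answer: [0-8 ALLOC][9-37 FREE]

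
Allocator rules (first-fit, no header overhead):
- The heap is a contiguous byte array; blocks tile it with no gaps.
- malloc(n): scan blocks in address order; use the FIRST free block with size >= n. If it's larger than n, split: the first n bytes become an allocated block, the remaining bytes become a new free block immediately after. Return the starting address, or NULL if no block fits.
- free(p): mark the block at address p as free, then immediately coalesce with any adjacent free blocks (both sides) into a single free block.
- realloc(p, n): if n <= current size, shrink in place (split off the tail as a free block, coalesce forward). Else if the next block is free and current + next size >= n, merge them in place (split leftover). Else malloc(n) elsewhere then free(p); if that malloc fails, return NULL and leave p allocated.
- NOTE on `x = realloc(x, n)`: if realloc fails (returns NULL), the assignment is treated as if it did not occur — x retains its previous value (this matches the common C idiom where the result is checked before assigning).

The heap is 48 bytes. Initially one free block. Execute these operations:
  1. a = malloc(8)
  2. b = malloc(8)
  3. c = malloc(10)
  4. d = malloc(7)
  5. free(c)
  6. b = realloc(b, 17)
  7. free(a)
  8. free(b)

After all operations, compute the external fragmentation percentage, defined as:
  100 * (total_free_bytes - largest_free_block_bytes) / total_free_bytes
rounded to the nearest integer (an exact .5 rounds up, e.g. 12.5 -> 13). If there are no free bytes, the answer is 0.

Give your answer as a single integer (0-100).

Answer: 37

Derivation:
Op 1: a = malloc(8) -> a = 0; heap: [0-7 ALLOC][8-47 FREE]
Op 2: b = malloc(8) -> b = 8; heap: [0-7 ALLOC][8-15 ALLOC][16-47 FREE]
Op 3: c = malloc(10) -> c = 16; heap: [0-7 ALLOC][8-15 ALLOC][16-25 ALLOC][26-47 FREE]
Op 4: d = malloc(7) -> d = 26; heap: [0-7 ALLOC][8-15 ALLOC][16-25 ALLOC][26-32 ALLOC][33-47 FREE]
Op 5: free(c) -> (freed c); heap: [0-7 ALLOC][8-15 ALLOC][16-25 FREE][26-32 ALLOC][33-47 FREE]
Op 6: b = realloc(b, 17) -> b = 8; heap: [0-7 ALLOC][8-24 ALLOC][25-25 FREE][26-32 ALLOC][33-47 FREE]
Op 7: free(a) -> (freed a); heap: [0-7 FREE][8-24 ALLOC][25-25 FREE][26-32 ALLOC][33-47 FREE]
Op 8: free(b) -> (freed b); heap: [0-25 FREE][26-32 ALLOC][33-47 FREE]
Free blocks: [26 15] total_free=41 largest=26 -> 100*(41-26)/41 = 1500/41 ≈ 36.585 -> rounds to 37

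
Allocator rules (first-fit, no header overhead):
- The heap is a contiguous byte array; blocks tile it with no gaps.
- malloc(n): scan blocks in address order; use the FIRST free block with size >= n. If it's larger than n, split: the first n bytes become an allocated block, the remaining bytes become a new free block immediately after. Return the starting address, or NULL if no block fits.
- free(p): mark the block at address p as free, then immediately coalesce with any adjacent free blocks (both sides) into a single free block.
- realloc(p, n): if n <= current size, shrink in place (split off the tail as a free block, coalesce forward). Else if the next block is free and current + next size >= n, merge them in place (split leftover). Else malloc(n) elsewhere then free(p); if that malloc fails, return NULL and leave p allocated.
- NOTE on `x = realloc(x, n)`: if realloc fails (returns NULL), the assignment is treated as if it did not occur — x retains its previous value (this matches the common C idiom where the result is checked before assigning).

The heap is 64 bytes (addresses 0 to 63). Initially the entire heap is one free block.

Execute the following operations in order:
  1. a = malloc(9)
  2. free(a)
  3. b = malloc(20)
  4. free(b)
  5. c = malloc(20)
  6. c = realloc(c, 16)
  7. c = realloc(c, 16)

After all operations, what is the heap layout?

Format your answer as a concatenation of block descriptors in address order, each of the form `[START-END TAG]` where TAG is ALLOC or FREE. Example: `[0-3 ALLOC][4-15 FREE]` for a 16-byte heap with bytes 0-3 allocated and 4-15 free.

Answer: [0-15 ALLOC][16-63 FREE]

Derivation:
Op 1: a = malloc(9) -> a = 0; heap: [0-8 ALLOC][9-63 FREE]
Op 2: free(a) -> (freed a); heap: [0-63 FREE]
Op 3: b = malloc(20) -> b = 0; heap: [0-19 ALLOC][20-63 FREE]
Op 4: free(b) -> (freed b); heap: [0-63 FREE]
Op 5: c = malloc(20) -> c = 0; heap: [0-19 ALLOC][20-63 FREE]
Op 6: c = realloc(c, 16) -> c = 0; heap: [0-15 ALLOC][16-63 FREE]
Op 7: c = realloc(c, 16) -> c = 0; heap: [0-15 ALLOC][16-63 FREE]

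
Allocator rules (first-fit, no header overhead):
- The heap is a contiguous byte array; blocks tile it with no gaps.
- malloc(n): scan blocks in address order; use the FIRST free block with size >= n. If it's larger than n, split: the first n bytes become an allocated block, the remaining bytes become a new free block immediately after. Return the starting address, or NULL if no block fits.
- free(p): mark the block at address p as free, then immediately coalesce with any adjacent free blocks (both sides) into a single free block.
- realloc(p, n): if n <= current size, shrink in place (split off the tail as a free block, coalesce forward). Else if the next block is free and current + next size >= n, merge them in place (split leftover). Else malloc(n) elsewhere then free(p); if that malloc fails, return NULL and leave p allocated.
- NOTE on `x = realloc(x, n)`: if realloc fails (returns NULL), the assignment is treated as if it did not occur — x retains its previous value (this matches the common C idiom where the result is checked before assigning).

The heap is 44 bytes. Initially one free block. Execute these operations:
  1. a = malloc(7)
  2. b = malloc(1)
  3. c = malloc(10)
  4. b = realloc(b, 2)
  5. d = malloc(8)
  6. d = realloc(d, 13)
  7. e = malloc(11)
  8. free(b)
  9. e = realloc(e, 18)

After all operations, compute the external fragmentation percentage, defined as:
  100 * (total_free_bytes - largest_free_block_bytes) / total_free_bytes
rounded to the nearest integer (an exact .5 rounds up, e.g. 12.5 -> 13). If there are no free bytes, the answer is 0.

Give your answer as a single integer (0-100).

Answer: 33

Derivation:
Op 1: a = malloc(7) -> a = 0; heap: [0-6 ALLOC][7-43 FREE]
Op 2: b = malloc(1) -> b = 7; heap: [0-6 ALLOC][7-7 ALLOC][8-43 FREE]
Op 3: c = malloc(10) -> c = 8; heap: [0-6 ALLOC][7-7 ALLOC][8-17 ALLOC][18-43 FREE]
Op 4: b = realloc(b, 2) -> b = 18; heap: [0-6 ALLOC][7-7 FREE][8-17 ALLOC][18-19 ALLOC][20-43 FREE]
Op 5: d = malloc(8) -> d = 20; heap: [0-6 ALLOC][7-7 FREE][8-17 ALLOC][18-19 ALLOC][20-27 ALLOC][28-43 FREE]
Op 6: d = realloc(d, 13) -> d = 20; heap: [0-6 ALLOC][7-7 FREE][8-17 ALLOC][18-19 ALLOC][20-32 ALLOC][33-43 FREE]
Op 7: e = malloc(11) -> e = 33; heap: [0-6 ALLOC][7-7 FREE][8-17 ALLOC][18-19 ALLOC][20-32 ALLOC][33-43 ALLOC]
Op 8: free(b) -> (freed b); heap: [0-6 ALLOC][7-7 FREE][8-17 ALLOC][18-19 FREE][20-32 ALLOC][33-43 ALLOC]
Op 9: e = realloc(e, 18) -> NULL (e unchanged); heap: [0-6 ALLOC][7-7 FREE][8-17 ALLOC][18-19 FREE][20-32 ALLOC][33-43 ALLOC]
Free blocks: [1 2] total_free=3 largest=2 -> 100*(3-2)/3 = 100/3 ≈ 33.333 -> rounds to 33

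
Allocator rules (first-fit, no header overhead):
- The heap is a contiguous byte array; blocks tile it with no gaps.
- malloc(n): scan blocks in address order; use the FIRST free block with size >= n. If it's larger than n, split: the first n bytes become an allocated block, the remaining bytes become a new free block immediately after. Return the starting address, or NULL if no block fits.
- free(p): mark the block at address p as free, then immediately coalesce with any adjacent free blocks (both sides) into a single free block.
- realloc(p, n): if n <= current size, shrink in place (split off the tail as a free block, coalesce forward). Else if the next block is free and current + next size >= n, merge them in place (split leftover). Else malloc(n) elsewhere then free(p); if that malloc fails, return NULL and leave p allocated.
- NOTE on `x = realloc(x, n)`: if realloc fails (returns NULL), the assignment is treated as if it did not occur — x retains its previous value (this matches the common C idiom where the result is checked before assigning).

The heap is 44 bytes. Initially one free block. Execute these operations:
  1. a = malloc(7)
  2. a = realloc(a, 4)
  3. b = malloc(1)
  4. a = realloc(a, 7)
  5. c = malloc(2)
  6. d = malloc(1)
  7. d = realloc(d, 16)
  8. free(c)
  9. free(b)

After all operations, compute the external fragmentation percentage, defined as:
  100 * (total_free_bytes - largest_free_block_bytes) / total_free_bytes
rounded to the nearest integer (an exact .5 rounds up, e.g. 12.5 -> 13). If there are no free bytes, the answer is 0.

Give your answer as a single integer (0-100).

Op 1: a = malloc(7) -> a = 0; heap: [0-6 ALLOC][7-43 FREE]
Op 2: a = realloc(a, 4) -> a = 0; heap: [0-3 ALLOC][4-43 FREE]
Op 3: b = malloc(1) -> b = 4; heap: [0-3 ALLOC][4-4 ALLOC][5-43 FREE]
Op 4: a = realloc(a, 7) -> a = 5; heap: [0-3 FREE][4-4 ALLOC][5-11 ALLOC][12-43 FREE]
Op 5: c = malloc(2) -> c = 0; heap: [0-1 ALLOC][2-3 FREE][4-4 ALLOC][5-11 ALLOC][12-43 FREE]
Op 6: d = malloc(1) -> d = 2; heap: [0-1 ALLOC][2-2 ALLOC][3-3 FREE][4-4 ALLOC][5-11 ALLOC][12-43 FREE]
Op 7: d = realloc(d, 16) -> d = 12; heap: [0-1 ALLOC][2-3 FREE][4-4 ALLOC][5-11 ALLOC][12-27 ALLOC][28-43 FREE]
Op 8: free(c) -> (freed c); heap: [0-3 FREE][4-4 ALLOC][5-11 ALLOC][12-27 ALLOC][28-43 FREE]
Op 9: free(b) -> (freed b); heap: [0-4 FREE][5-11 ALLOC][12-27 ALLOC][28-43 FREE]
Free blocks: [5 16] total_free=21 largest=16 -> 100*(21-16)/21 = 500/21 ≈ 23.810 -> rounds to 24

Answer: 24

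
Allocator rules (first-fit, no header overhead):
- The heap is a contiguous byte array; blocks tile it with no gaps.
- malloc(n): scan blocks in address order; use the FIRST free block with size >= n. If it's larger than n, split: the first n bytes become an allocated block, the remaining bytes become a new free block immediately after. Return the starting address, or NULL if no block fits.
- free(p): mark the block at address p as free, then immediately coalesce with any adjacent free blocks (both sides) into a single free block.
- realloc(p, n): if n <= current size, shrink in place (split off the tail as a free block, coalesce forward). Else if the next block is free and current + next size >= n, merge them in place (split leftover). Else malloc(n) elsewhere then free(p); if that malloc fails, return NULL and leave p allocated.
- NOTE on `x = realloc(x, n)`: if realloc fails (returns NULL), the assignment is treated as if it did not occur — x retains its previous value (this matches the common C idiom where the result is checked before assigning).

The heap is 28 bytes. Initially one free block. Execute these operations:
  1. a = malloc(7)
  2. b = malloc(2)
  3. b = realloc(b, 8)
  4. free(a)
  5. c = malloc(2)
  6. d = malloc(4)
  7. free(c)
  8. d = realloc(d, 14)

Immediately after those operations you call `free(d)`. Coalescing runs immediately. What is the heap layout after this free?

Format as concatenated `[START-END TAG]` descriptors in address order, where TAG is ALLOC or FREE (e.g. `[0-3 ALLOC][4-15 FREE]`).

Op 1: a = malloc(7) -> a = 0; heap: [0-6 ALLOC][7-27 FREE]
Op 2: b = malloc(2) -> b = 7; heap: [0-6 ALLOC][7-8 ALLOC][9-27 FREE]
Op 3: b = realloc(b, 8) -> b = 7; heap: [0-6 ALLOC][7-14 ALLOC][15-27 FREE]
Op 4: free(a) -> (freed a); heap: [0-6 FREE][7-14 ALLOC][15-27 FREE]
Op 5: c = malloc(2) -> c = 0; heap: [0-1 ALLOC][2-6 FREE][7-14 ALLOC][15-27 FREE]
Op 6: d = malloc(4) -> d = 2; heap: [0-1 ALLOC][2-5 ALLOC][6-6 FREE][7-14 ALLOC][15-27 FREE]
Op 7: free(c) -> (freed c); heap: [0-1 FREE][2-5 ALLOC][6-6 FREE][7-14 ALLOC][15-27 FREE]
Op 8: d = realloc(d, 14) -> NULL (d unchanged); heap: [0-1 FREE][2-5 ALLOC][6-6 FREE][7-14 ALLOC][15-27 FREE]
free(d): d = 2 -> block [2-5 ALLOC]; mark free, coalesce with adjacent free neighbors -> [0-6 FREE][7-14 ALLOC][15-27 FREE]

Answer: [0-6 FREE][7-14 ALLOC][15-27 FREE]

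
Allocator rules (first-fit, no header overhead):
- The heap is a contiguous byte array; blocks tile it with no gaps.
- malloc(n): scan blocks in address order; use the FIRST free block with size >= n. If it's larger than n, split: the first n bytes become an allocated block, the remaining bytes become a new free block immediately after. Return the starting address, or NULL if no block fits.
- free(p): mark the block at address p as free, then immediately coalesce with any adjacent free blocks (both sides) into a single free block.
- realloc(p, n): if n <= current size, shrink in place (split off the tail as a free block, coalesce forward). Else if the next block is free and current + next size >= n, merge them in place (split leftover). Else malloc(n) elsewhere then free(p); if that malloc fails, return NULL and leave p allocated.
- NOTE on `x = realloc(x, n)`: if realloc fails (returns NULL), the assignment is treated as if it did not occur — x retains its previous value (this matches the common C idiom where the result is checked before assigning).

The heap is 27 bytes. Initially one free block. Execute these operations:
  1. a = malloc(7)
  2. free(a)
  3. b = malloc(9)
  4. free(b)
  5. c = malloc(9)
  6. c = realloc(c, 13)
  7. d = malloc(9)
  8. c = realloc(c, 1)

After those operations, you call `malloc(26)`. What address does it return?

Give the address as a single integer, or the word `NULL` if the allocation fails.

Answer: NULL

Derivation:
Op 1: a = malloc(7) -> a = 0; heap: [0-6 ALLOC][7-26 FREE]
Op 2: free(a) -> (freed a); heap: [0-26 FREE]
Op 3: b = malloc(9) -> b = 0; heap: [0-8 ALLOC][9-26 FREE]
Op 4: free(b) -> (freed b); heap: [0-26 FREE]
Op 5: c = malloc(9) -> c = 0; heap: [0-8 ALLOC][9-26 FREE]
Op 6: c = realloc(c, 13) -> c = 0; heap: [0-12 ALLOC][13-26 FREE]
Op 7: d = malloc(9) -> d = 13; heap: [0-12 ALLOC][13-21 ALLOC][22-26 FREE]
Op 8: c = realloc(c, 1) -> c = 0; heap: [0-0 ALLOC][1-12 FREE][13-21 ALLOC][22-26 FREE]
malloc(26): first-fit scan over [0-0 ALLOC][1-12 FREE][13-21 ALLOC][22-26 FREE] -> NULL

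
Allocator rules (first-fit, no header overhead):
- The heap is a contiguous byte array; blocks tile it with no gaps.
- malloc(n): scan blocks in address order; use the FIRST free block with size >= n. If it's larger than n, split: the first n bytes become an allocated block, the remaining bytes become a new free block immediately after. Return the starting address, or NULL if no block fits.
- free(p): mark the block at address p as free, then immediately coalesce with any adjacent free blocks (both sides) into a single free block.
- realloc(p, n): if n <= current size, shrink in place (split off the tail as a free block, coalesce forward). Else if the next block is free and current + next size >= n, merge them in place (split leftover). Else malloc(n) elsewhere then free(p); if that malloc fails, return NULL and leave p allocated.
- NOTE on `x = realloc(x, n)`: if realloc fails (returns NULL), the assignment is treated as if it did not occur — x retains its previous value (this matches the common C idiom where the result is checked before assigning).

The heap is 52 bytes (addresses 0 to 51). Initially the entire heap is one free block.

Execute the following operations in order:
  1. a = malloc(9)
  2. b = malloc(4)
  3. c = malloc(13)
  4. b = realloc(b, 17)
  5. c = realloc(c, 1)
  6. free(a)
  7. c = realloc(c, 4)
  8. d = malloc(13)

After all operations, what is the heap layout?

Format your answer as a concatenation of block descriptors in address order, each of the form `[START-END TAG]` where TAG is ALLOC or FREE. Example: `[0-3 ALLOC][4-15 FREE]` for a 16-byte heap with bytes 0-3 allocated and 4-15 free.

Answer: [0-12 ALLOC][13-16 ALLOC][17-25 FREE][26-42 ALLOC][43-51 FREE]

Derivation:
Op 1: a = malloc(9) -> a = 0; heap: [0-8 ALLOC][9-51 FREE]
Op 2: b = malloc(4) -> b = 9; heap: [0-8 ALLOC][9-12 ALLOC][13-51 FREE]
Op 3: c = malloc(13) -> c = 13; heap: [0-8 ALLOC][9-12 ALLOC][13-25 ALLOC][26-51 FREE]
Op 4: b = realloc(b, 17) -> b = 26; heap: [0-8 ALLOC][9-12 FREE][13-25 ALLOC][26-42 ALLOC][43-51 FREE]
Op 5: c = realloc(c, 1) -> c = 13; heap: [0-8 ALLOC][9-12 FREE][13-13 ALLOC][14-25 FREE][26-42 ALLOC][43-51 FREE]
Op 6: free(a) -> (freed a); heap: [0-12 FREE][13-13 ALLOC][14-25 FREE][26-42 ALLOC][43-51 FREE]
Op 7: c = realloc(c, 4) -> c = 13; heap: [0-12 FREE][13-16 ALLOC][17-25 FREE][26-42 ALLOC][43-51 FREE]
Op 8: d = malloc(13) -> d = 0; heap: [0-12 ALLOC][13-16 ALLOC][17-25 FREE][26-42 ALLOC][43-51 FREE]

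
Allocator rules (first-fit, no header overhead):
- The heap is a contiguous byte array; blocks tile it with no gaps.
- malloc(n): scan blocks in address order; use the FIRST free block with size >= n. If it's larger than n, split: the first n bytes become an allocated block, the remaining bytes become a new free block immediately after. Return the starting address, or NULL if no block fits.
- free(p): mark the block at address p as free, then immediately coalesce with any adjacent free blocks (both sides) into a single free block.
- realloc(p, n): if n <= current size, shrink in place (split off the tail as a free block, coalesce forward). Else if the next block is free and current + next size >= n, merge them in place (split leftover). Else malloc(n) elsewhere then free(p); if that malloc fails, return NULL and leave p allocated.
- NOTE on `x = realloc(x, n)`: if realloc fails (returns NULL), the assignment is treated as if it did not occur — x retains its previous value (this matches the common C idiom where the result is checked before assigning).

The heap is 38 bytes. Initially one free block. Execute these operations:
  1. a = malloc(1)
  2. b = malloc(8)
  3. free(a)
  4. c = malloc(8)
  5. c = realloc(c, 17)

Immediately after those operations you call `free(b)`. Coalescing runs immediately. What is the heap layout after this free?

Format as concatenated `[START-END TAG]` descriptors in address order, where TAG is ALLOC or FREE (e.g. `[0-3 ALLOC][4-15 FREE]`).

Op 1: a = malloc(1) -> a = 0; heap: [0-0 ALLOC][1-37 FREE]
Op 2: b = malloc(8) -> b = 1; heap: [0-0 ALLOC][1-8 ALLOC][9-37 FREE]
Op 3: free(a) -> (freed a); heap: [0-0 FREE][1-8 ALLOC][9-37 FREE]
Op 4: c = malloc(8) -> c = 9; heap: [0-0 FREE][1-8 ALLOC][9-16 ALLOC][17-37 FREE]
Op 5: c = realloc(c, 17) -> c = 9; heap: [0-0 FREE][1-8 ALLOC][9-25 ALLOC][26-37 FREE]
free(b): b = 1 -> block [1-8 ALLOC]; mark free, coalesce with adjacent free neighbors -> [0-8 FREE][9-25 ALLOC][26-37 FREE]

Answer: [0-8 FREE][9-25 ALLOC][26-37 FREE]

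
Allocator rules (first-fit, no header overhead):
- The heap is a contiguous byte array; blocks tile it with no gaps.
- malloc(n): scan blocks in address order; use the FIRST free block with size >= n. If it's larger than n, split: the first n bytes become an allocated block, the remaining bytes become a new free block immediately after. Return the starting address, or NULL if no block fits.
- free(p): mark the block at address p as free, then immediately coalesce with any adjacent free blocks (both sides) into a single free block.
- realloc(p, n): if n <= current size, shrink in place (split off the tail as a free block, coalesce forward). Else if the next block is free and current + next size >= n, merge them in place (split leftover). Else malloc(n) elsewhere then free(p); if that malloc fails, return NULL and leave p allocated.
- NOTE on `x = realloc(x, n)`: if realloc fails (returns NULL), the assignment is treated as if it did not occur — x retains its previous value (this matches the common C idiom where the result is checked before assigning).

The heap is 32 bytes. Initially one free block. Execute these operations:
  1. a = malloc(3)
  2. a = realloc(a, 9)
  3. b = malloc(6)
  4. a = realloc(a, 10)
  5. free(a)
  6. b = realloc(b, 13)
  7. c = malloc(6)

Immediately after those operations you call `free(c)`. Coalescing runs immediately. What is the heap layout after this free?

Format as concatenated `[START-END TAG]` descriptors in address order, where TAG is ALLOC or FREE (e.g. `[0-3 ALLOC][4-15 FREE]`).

Op 1: a = malloc(3) -> a = 0; heap: [0-2 ALLOC][3-31 FREE]
Op 2: a = realloc(a, 9) -> a = 0; heap: [0-8 ALLOC][9-31 FREE]
Op 3: b = malloc(6) -> b = 9; heap: [0-8 ALLOC][9-14 ALLOC][15-31 FREE]
Op 4: a = realloc(a, 10) -> a = 15; heap: [0-8 FREE][9-14 ALLOC][15-24 ALLOC][25-31 FREE]
Op 5: free(a) -> (freed a); heap: [0-8 FREE][9-14 ALLOC][15-31 FREE]
Op 6: b = realloc(b, 13) -> b = 9; heap: [0-8 FREE][9-21 ALLOC][22-31 FREE]
Op 7: c = malloc(6) -> c = 0; heap: [0-5 ALLOC][6-8 FREE][9-21 ALLOC][22-31 FREE]
free(c): c = 0 -> block [0-5 ALLOC]; mark free, coalesce with adjacent free neighbors -> [0-8 FREE][9-21 ALLOC][22-31 FREE]

Answer: [0-8 FREE][9-21 ALLOC][22-31 FREE]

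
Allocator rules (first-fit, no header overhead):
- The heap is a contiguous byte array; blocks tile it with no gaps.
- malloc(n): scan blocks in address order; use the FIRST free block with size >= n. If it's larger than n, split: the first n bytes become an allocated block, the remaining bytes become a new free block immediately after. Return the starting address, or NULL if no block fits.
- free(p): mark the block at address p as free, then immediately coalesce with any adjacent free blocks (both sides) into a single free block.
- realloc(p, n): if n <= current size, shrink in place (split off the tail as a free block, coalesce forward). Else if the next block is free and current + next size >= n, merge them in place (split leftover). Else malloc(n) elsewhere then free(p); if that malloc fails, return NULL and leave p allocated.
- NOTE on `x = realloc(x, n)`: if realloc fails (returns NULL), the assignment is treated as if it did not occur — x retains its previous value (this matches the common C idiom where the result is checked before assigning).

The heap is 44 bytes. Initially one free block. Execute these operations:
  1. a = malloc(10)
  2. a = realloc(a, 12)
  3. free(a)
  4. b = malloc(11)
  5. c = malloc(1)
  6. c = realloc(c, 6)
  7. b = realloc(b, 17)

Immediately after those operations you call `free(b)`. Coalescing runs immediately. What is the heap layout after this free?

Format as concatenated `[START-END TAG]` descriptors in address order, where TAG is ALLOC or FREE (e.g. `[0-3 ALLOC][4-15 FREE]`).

Answer: [0-10 FREE][11-16 ALLOC][17-43 FREE]

Derivation:
Op 1: a = malloc(10) -> a = 0; heap: [0-9 ALLOC][10-43 FREE]
Op 2: a = realloc(a, 12) -> a = 0; heap: [0-11 ALLOC][12-43 FREE]
Op 3: free(a) -> (freed a); heap: [0-43 FREE]
Op 4: b = malloc(11) -> b = 0; heap: [0-10 ALLOC][11-43 FREE]
Op 5: c = malloc(1) -> c = 11; heap: [0-10 ALLOC][11-11 ALLOC][12-43 FREE]
Op 6: c = realloc(c, 6) -> c = 11; heap: [0-10 ALLOC][11-16 ALLOC][17-43 FREE]
Op 7: b = realloc(b, 17) -> b = 17; heap: [0-10 FREE][11-16 ALLOC][17-33 ALLOC][34-43 FREE]
free(b): b = 17 -> block [17-33 ALLOC]; mark free, coalesce with adjacent free neighbors -> [0-10 FREE][11-16 ALLOC][17-43 FREE]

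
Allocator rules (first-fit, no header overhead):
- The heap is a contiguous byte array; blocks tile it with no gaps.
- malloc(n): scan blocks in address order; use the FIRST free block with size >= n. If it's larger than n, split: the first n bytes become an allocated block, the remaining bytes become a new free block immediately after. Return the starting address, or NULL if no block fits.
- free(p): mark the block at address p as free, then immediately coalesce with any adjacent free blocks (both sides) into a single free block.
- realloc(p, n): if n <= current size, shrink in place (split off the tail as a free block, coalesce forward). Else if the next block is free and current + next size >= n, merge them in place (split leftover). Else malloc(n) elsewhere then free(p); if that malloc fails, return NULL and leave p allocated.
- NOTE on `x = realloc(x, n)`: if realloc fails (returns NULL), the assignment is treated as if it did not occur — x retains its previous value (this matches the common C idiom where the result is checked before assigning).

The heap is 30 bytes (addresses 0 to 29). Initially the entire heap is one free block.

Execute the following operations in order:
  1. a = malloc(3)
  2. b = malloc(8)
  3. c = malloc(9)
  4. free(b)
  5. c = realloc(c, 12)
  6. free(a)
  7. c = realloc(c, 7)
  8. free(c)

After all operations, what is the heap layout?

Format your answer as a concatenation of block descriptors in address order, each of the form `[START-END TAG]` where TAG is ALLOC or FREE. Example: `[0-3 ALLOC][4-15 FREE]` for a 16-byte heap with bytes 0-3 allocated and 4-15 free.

Op 1: a = malloc(3) -> a = 0; heap: [0-2 ALLOC][3-29 FREE]
Op 2: b = malloc(8) -> b = 3; heap: [0-2 ALLOC][3-10 ALLOC][11-29 FREE]
Op 3: c = malloc(9) -> c = 11; heap: [0-2 ALLOC][3-10 ALLOC][11-19 ALLOC][20-29 FREE]
Op 4: free(b) -> (freed b); heap: [0-2 ALLOC][3-10 FREE][11-19 ALLOC][20-29 FREE]
Op 5: c = realloc(c, 12) -> c = 11; heap: [0-2 ALLOC][3-10 FREE][11-22 ALLOC][23-29 FREE]
Op 6: free(a) -> (freed a); heap: [0-10 FREE][11-22 ALLOC][23-29 FREE]
Op 7: c = realloc(c, 7) -> c = 11; heap: [0-10 FREE][11-17 ALLOC][18-29 FREE]
Op 8: free(c) -> (freed c); heap: [0-29 FREE]

Answer: [0-29 FREE]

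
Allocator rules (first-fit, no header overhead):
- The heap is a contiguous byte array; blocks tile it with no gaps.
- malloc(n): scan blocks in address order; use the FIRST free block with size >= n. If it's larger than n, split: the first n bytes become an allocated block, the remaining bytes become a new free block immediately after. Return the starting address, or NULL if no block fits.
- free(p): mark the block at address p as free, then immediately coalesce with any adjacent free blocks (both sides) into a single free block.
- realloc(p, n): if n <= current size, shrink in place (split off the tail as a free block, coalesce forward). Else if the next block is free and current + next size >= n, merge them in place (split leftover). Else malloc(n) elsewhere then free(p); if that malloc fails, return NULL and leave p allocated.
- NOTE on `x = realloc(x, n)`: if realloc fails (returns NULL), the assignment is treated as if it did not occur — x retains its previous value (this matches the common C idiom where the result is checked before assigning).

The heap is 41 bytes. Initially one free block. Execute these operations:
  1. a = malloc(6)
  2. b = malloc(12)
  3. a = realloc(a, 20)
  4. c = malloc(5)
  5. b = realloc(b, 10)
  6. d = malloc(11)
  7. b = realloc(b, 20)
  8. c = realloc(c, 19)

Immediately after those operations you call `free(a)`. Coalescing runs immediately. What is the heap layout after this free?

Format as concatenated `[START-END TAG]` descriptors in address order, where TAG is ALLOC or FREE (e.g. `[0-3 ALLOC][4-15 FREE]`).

Answer: [0-4 ALLOC][5-5 FREE][6-15 ALLOC][16-40 FREE]

Derivation:
Op 1: a = malloc(6) -> a = 0; heap: [0-5 ALLOC][6-40 FREE]
Op 2: b = malloc(12) -> b = 6; heap: [0-5 ALLOC][6-17 ALLOC][18-40 FREE]
Op 3: a = realloc(a, 20) -> a = 18; heap: [0-5 FREE][6-17 ALLOC][18-37 ALLOC][38-40 FREE]
Op 4: c = malloc(5) -> c = 0; heap: [0-4 ALLOC][5-5 FREE][6-17 ALLOC][18-37 ALLOC][38-40 FREE]
Op 5: b = realloc(b, 10) -> b = 6; heap: [0-4 ALLOC][5-5 FREE][6-15 ALLOC][16-17 FREE][18-37 ALLOC][38-40 FREE]
Op 6: d = malloc(11) -> d = NULL; heap: [0-4 ALLOC][5-5 FREE][6-15 ALLOC][16-17 FREE][18-37 ALLOC][38-40 FREE]
Op 7: b = realloc(b, 20) -> NULL (b unchanged); heap: [0-4 ALLOC][5-5 FREE][6-15 ALLOC][16-17 FREE][18-37 ALLOC][38-40 FREE]
Op 8: c = realloc(c, 19) -> NULL (c unchanged); heap: [0-4 ALLOC][5-5 FREE][6-15 ALLOC][16-17 FREE][18-37 ALLOC][38-40 FREE]
free(a): a = 18 -> block [18-37 ALLOC]; mark free, coalesce with adjacent free neighbors -> [0-4 ALLOC][5-5 FREE][6-15 ALLOC][16-40 FREE]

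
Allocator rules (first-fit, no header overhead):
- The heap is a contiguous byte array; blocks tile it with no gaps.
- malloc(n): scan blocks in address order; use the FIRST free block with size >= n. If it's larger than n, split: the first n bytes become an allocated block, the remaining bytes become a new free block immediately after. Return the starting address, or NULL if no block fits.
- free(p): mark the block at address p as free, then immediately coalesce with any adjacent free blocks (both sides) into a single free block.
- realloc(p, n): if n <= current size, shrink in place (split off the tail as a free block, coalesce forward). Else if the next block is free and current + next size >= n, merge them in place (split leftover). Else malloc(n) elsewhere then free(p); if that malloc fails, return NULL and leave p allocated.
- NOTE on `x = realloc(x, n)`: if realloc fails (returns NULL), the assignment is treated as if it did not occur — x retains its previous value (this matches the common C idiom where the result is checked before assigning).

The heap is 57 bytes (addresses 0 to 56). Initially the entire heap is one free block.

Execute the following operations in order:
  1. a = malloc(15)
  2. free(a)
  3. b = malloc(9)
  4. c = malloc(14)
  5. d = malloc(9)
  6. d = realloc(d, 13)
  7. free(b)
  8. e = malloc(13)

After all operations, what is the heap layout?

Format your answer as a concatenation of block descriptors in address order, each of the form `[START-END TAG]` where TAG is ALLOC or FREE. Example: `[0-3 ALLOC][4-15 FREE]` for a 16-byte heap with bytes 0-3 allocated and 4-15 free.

Op 1: a = malloc(15) -> a = 0; heap: [0-14 ALLOC][15-56 FREE]
Op 2: free(a) -> (freed a); heap: [0-56 FREE]
Op 3: b = malloc(9) -> b = 0; heap: [0-8 ALLOC][9-56 FREE]
Op 4: c = malloc(14) -> c = 9; heap: [0-8 ALLOC][9-22 ALLOC][23-56 FREE]
Op 5: d = malloc(9) -> d = 23; heap: [0-8 ALLOC][9-22 ALLOC][23-31 ALLOC][32-56 FREE]
Op 6: d = realloc(d, 13) -> d = 23; heap: [0-8 ALLOC][9-22 ALLOC][23-35 ALLOC][36-56 FREE]
Op 7: free(b) -> (freed b); heap: [0-8 FREE][9-22 ALLOC][23-35 ALLOC][36-56 FREE]
Op 8: e = malloc(13) -> e = 36; heap: [0-8 FREE][9-22 ALLOC][23-35 ALLOC][36-48 ALLOC][49-56 FREE]

Answer: [0-8 FREE][9-22 ALLOC][23-35 ALLOC][36-48 ALLOC][49-56 FREE]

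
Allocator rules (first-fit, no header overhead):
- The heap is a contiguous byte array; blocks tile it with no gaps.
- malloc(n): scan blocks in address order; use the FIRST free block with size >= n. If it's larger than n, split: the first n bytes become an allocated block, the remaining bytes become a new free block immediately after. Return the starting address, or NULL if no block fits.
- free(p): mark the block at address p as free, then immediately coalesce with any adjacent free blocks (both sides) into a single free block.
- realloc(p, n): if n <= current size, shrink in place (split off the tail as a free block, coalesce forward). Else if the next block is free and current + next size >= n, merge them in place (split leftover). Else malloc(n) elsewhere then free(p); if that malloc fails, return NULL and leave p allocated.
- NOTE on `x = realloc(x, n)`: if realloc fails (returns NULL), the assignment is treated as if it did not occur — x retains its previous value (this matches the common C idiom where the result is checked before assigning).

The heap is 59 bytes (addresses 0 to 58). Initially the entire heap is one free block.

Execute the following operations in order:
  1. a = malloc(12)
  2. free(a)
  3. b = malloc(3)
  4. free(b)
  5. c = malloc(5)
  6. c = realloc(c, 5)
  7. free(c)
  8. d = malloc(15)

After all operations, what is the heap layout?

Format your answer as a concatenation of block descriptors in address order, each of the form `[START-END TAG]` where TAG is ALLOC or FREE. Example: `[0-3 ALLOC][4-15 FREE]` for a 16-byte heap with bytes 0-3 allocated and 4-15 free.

Answer: [0-14 ALLOC][15-58 FREE]

Derivation:
Op 1: a = malloc(12) -> a = 0; heap: [0-11 ALLOC][12-58 FREE]
Op 2: free(a) -> (freed a); heap: [0-58 FREE]
Op 3: b = malloc(3) -> b = 0; heap: [0-2 ALLOC][3-58 FREE]
Op 4: free(b) -> (freed b); heap: [0-58 FREE]
Op 5: c = malloc(5) -> c = 0; heap: [0-4 ALLOC][5-58 FREE]
Op 6: c = realloc(c, 5) -> c = 0; heap: [0-4 ALLOC][5-58 FREE]
Op 7: free(c) -> (freed c); heap: [0-58 FREE]
Op 8: d = malloc(15) -> d = 0; heap: [0-14 ALLOC][15-58 FREE]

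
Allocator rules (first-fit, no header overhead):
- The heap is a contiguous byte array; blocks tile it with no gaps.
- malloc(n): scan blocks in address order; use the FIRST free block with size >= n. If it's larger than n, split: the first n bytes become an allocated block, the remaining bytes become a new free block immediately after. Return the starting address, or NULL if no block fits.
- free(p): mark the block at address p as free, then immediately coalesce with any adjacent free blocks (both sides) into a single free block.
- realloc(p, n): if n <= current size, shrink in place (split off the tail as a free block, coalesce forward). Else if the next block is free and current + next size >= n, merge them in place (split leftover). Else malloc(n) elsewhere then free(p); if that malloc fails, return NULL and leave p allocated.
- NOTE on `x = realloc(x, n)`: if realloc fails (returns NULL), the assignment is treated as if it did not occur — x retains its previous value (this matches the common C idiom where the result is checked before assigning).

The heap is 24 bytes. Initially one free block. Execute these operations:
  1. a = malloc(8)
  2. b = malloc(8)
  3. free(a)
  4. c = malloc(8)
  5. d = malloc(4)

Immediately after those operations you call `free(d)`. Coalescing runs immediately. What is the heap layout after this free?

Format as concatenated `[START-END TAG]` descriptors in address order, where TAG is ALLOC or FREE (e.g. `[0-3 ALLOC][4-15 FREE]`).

Answer: [0-7 ALLOC][8-15 ALLOC][16-23 FREE]

Derivation:
Op 1: a = malloc(8) -> a = 0; heap: [0-7 ALLOC][8-23 FREE]
Op 2: b = malloc(8) -> b = 8; heap: [0-7 ALLOC][8-15 ALLOC][16-23 FREE]
Op 3: free(a) -> (freed a); heap: [0-7 FREE][8-15 ALLOC][16-23 FREE]
Op 4: c = malloc(8) -> c = 0; heap: [0-7 ALLOC][8-15 ALLOC][16-23 FREE]
Op 5: d = malloc(4) -> d = 16; heap: [0-7 ALLOC][8-15 ALLOC][16-19 ALLOC][20-23 FREE]
free(d): d = 16 -> block [16-19 ALLOC]; mark free, coalesce with adjacent free neighbors -> [0-7 ALLOC][8-15 ALLOC][16-23 FREE]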